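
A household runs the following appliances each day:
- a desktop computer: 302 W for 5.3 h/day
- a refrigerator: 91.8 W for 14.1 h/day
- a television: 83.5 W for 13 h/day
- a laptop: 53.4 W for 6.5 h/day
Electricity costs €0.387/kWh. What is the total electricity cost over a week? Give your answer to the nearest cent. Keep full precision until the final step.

€11.72

desktop computer: 302 W × 5.3 h × 7 d = 11,204 Wh = 11.2 kWh
refrigerator: 91.8 W × 14.1 h × 7 d = 9,061 Wh = 9.061 kWh
television: 83.5 W × 13 h × 7 d = 7,598 Wh = 7.598 kWh
laptop: 53.4 W × 6.5 h × 7 d = 2,430 Wh = 2.43 kWh
Total energy = 11.2 + 9.061 + 7.598 + 2.43 = 30.29 kWh
Cost = 30.29 kWh × €0.387 = €11.72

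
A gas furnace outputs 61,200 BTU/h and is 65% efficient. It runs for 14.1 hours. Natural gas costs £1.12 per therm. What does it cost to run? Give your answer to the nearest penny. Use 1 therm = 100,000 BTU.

£14.87

Heat delivered = 61,200 BTU/h × 14.1 h = 862,920 BTU
Gas input = 862,920 / 0.65 = 1,327,569 BTU
= 1,327,569 / 100,000 = 13.28 therm
Cost = 13.28 × £1.12/therm = £14.87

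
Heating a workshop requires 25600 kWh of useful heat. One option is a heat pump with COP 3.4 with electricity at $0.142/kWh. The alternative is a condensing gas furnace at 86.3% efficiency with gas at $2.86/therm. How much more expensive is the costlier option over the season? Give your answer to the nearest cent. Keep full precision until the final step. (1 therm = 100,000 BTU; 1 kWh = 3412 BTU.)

$1825.53

Heat load = 25600 kWh × 3412 = 87,347,200 BTU
Gas: input = 87,347,200 / 0.863 = 101,213,441 BTU = 1,012 therm → 1,012 × $2.86 = $2,894.70
Heat pump: 87,347,200 BTU / 3412 = 25,600 kWh heat; / 3.4 = 7,529 kWh in → × $0.142 = $1,069.18
Difference = |$2,894.70 − $1,069.18| = $1,825.53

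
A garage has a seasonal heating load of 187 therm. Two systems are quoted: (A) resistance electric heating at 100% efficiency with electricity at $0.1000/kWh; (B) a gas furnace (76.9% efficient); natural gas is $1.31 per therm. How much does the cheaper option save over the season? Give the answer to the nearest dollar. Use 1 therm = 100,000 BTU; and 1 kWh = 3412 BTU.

$230

Heat load = 187 therm × 100,000 = 18,700,000 BTU
Gas: input = 18,700,000 / 0.769 = 24,317,295 BTU = 243.2 therm → 243.2 × $1.31 = $318.56
Electric: 18,700,000 BTU / 3412 = 5,481 kWh → × $0.1000 = $548.07
Difference = |$318.56 − $548.07| = $229.51 ≈ $230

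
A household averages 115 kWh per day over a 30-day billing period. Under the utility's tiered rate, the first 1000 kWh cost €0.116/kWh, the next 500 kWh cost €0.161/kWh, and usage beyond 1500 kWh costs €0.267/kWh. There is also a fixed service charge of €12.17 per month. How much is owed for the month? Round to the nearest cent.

Usage = 115 kWh/day × 30 days = 3450 kWh
First 1000 kWh × €0.116 = €116.00
Next 500 kWh × €0.161 = €80.50
Remaining 1950 kWh × €0.267 = €520.65
Energy charge = €717.15; + service €12.17 = €729.32

€729.32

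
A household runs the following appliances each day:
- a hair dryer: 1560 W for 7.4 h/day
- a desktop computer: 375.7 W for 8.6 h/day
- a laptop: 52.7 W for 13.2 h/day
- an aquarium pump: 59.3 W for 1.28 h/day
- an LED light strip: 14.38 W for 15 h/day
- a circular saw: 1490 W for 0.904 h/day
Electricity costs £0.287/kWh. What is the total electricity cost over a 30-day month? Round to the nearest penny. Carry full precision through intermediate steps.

hair dryer: 1560 W × 7.4 h × 30 d = 346,320 Wh = 346.3 kWh
desktop computer: 375.7 W × 8.6 h × 30 d = 96,931 Wh = 96.93 kWh
laptop: 52.7 W × 13.2 h × 30 d = 20,869 Wh = 20.87 kWh
aquarium pump: 59.3 W × 1.28 h × 30 d = 2,277 Wh = 2.277 kWh
LED light strip: 14.38 W × 15 h × 30 d = 6,471 Wh = 6.471 kWh
circular saw: 1490 W × 0.904 h × 30 d = 40,409 Wh = 40.41 kWh
Total energy = 346.3 + 96.93 + 20.87 + 2.277 + 6.471 + 40.41 = 513.3 kWh
Cost = 513.3 kWh × £0.287 = £147.31

£147.31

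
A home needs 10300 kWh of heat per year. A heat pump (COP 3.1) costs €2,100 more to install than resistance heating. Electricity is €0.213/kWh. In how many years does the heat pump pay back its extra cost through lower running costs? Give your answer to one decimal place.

Resistance: 10300 kWh × €0.213 = €2,193.90/yr
Heat pump: 10300 / 3.1 = 3323 kWh in → × €0.213 = €707.71/yr
Annual savings = €1,486.19
Payback = €2,100 / €1,486.19 = 1.41 years

1.4 years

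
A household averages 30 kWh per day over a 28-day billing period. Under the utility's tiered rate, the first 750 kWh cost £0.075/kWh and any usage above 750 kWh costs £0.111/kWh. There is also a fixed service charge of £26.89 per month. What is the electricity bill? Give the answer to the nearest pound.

Usage = 30 kWh/day × 28 days = 840 kWh
First 750 kWh × £0.075 = £56.25
Remaining 90 kWh × £0.111 = £9.99
Energy charge = £66.24; + service £26.89 = £93.13 ≈ £93

£93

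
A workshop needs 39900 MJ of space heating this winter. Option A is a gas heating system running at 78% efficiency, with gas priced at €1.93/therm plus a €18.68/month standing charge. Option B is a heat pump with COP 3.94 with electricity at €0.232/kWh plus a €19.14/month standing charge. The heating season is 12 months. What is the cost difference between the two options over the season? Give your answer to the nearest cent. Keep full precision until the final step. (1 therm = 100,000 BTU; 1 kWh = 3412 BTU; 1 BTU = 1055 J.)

€277.60

Heat load = 39900 MJ = 39,900,000,000 J / 1055 = 37,819,905 BTU
Gas: input = 37,819,905 / 0.78 = 48,487,058 BTU = 484.9 therm → 484.9 × €1.93 = €935.80; + 12 × €18.68 standing = €1,159.96
Heat pump: 37,819,905 BTU / 3412 = 11,080 kWh heat; / 3.94 = 2,813 kWh in → × €0.232 = €652.68; + 12 × €19.14 standing = €882.36
Difference = |€1,159.96 − €882.36| = €277.60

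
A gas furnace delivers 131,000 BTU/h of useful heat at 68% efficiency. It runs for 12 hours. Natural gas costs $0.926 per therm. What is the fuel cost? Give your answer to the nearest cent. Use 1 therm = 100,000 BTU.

$21.41

Heat delivered = 131,000 BTU/h × 12 h = 1,572,000 BTU
Gas input = 1,572,000 / 0.68 = 2,311,765 BTU
= 2,311,765 / 100,000 = 23.12 therm
Cost = 23.12 × $0.926/therm = $21.41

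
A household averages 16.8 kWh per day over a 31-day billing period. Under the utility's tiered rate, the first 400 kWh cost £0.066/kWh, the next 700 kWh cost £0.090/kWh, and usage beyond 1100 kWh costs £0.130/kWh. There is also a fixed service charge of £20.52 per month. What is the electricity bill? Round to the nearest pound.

Usage = 16.8 kWh/day × 31 days = 520.8 kWh
First 400 kWh × £0.066 = £26.40
Next 120.8 kWh × £0.090 = £10.87
Remaining tier: 0 kWh (not reached)
Energy charge = £37.27; + service £20.52 = £57.79 ≈ £58

£58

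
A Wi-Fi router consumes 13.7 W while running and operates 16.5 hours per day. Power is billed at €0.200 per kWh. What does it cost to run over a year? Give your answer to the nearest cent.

Energy = 13.7 W × 16.5 h/day × 365 days = 82,508 Wh = 82.51 kWh
Cost = 82.51 kWh × €0.200/kWh = €16.50

€16.50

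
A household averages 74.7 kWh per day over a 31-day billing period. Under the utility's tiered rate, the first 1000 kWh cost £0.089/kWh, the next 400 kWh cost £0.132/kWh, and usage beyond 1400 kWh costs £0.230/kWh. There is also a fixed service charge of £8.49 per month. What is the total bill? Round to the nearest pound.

Usage = 74.7 kWh/day × 31 days = 2315.7 kWh
First 1000 kWh × £0.089 = £89.00
Next 400 kWh × £0.132 = £52.80
Remaining 915.7 kWh × £0.230 = £210.61
Energy charge = £352.41; + service £8.49 = £360.90 ≈ £361

£361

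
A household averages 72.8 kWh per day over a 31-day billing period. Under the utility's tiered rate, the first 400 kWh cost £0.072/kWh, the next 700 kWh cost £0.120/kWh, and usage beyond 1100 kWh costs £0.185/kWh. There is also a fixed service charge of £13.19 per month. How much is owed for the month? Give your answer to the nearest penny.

Usage = 72.8 kWh/day × 31 days = 2256.8 kWh
First 400 kWh × £0.072 = £28.80
Next 700 kWh × £0.120 = £84.00
Remaining 1156.8 kWh × £0.185 = £214.01
Energy charge = £326.81; + service £13.19 = £340.00

£340.00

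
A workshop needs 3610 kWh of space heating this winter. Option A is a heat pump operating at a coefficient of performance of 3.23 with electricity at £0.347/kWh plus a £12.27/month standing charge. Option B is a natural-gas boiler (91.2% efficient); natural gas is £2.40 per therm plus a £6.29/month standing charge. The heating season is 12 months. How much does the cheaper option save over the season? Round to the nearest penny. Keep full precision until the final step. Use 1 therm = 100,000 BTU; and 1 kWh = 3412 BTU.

Heat load = 3610 kWh × 3412 = 12,317,320 BTU
Gas: input = 12,317,320 / 0.912 = 13,505,833 BTU = 135.1 therm → 135.1 × £2.40 = £324.14; + 12 × £6.29 standing = £399.62
Heat pump: 12,317,320 BTU / 3412 = 3,610 kWh heat; / 3.23 = 1,118 kWh in → × £0.347 = £387.82; + 12 × £12.27 standing = £535.06
Difference = |£399.62 − £535.06| = £135.44

£135.44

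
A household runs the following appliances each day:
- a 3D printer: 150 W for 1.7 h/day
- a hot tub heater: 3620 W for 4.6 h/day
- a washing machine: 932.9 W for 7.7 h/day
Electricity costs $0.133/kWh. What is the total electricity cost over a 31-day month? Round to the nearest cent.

3D printer: 150 W × 1.7 h × 31 d = 7,905 Wh = 7.905 kWh
hot tub heater: 3620 W × 4.6 h × 31 d = 516,212 Wh = 516.2 kWh
washing machine: 932.9 W × 7.7 h × 31 d = 222,683 Wh = 222.7 kWh
Total energy = 7.905 + 516.2 + 222.7 = 746.8 kWh
Cost = 746.8 kWh × $0.133 = $99.32

$99.32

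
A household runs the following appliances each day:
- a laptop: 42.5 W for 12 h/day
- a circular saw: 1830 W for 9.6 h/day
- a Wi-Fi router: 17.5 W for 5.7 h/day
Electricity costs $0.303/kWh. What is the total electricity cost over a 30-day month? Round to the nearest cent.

$165.24

laptop: 42.5 W × 12 h × 30 d = 15,300 Wh = 15.3 kWh
circular saw: 1830 W × 9.6 h × 30 d = 527,040 Wh = 527 kWh
Wi-Fi router: 17.5 W × 5.7 h × 30 d = 2,992 Wh = 2.993 kWh
Total energy = 15.3 + 527 + 2.993 = 545.3 kWh
Cost = 545.3 kWh × $0.303 = $165.24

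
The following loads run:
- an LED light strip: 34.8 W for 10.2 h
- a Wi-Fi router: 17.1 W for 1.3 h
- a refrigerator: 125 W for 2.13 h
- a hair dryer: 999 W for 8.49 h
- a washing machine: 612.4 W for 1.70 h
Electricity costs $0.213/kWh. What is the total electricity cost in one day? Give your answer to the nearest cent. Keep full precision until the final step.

$2.17

LED light strip: 34.8 W × 10.2 h = 355 Wh = 0.355 kWh
Wi-Fi router: 17.1 W × 1.3 h = 22 Wh = 0.02223 kWh
refrigerator: 125 W × 2.13 h = 266 Wh = 0.2662 kWh
hair dryer: 999 W × 8.49 h = 8,482 Wh = 8.482 kWh
washing machine: 612.4 W × 1.70 h = 1,041 Wh = 1.041 kWh
Total energy = 0.355 + 0.02223 + 0.2662 + 8.482 + 1.041 = 10.17 kWh
Cost = 10.17 kWh × $0.213 = $2.17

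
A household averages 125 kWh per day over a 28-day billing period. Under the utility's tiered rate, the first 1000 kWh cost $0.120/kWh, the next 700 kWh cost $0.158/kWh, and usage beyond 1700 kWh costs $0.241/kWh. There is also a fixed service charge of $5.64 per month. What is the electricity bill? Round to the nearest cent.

Usage = 125 kWh/day × 28 days = 3500 kWh
First 1000 kWh × $0.120 = $120.00
Next 700 kWh × $0.158 = $110.60
Remaining 1800 kWh × $0.241 = $433.80
Energy charge = $664.40; + service $5.64 = $670.04

$670.04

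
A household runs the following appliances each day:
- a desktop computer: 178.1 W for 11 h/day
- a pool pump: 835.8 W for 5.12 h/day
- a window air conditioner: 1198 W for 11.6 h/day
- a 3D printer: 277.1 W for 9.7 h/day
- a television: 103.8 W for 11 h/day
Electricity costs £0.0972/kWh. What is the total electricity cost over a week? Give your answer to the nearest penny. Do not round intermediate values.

£16.31

desktop computer: 178.1 W × 11 h × 7 d = 13,714 Wh = 13.71 kWh
pool pump: 835.8 W × 5.12 h × 7 d = 29,955 Wh = 29.96 kWh
window air conditioner: 1198 W × 11.6 h × 7 d = 97,278 Wh = 97.28 kWh
3D printer: 277.1 W × 9.7 h × 7 d = 18,815 Wh = 18.82 kWh
television: 103.8 W × 11 h × 7 d = 7,993 Wh = 7.993 kWh
Total energy = 13.71 + 29.96 + 97.28 + 18.82 + 7.993 = 167.8 kWh
Cost = 167.8 kWh × £0.0972 = £16.31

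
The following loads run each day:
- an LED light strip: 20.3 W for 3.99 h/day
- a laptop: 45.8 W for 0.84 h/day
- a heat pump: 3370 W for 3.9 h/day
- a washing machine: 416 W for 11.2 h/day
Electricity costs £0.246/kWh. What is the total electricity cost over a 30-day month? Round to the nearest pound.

£132

LED light strip: 20.3 W × 3.99 h × 30 d = 2,430 Wh = 2.43 kWh
laptop: 45.8 W × 0.84 h × 30 d = 1,154 Wh = 1.154 kWh
heat pump: 3370 W × 3.9 h × 30 d = 394,290 Wh = 394.3 kWh
washing machine: 416 W × 11.2 h × 30 d = 139,776 Wh = 139.8 kWh
Total energy = 2.43 + 1.154 + 394.3 + 139.8 = 537.7 kWh
Cost = 537.7 kWh × £0.246 = £132.26 ≈ £132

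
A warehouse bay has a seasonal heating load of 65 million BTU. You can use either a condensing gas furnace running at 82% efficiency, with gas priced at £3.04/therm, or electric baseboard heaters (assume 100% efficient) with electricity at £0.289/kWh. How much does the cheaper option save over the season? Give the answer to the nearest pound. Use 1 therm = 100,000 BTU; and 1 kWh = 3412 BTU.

Heat load = 65 × 10⁶ BTU = 65,000,000 BTU
Gas: input = 65,000,000 / 0.82 = 79,268,293 BTU = 792.7 therm → 792.7 × £3.04 = £2,409.76
Electric: 65,000,000 BTU / 3412 = 19,050 kWh → × £0.289 = £5,505.57
Difference = |£2,409.76 − £5,505.57| = £3,095.81 ≈ £3096

£3096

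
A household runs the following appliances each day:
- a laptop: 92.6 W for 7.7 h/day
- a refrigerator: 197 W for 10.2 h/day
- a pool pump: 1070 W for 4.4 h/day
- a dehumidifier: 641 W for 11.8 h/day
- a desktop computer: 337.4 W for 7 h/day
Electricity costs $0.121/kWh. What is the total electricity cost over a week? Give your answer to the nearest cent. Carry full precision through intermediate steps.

$14.70

laptop: 92.6 W × 7.7 h × 7 d = 4,991 Wh = 4.991 kWh
refrigerator: 197 W × 10.2 h × 7 d = 14,066 Wh = 14.07 kWh
pool pump: 1070 W × 4.4 h × 7 d = 32,956 Wh = 32.96 kWh
dehumidifier: 641 W × 11.8 h × 7 d = 52,947 Wh = 52.95 kWh
desktop computer: 337.4 W × 7 h × 7 d = 16,533 Wh = 16.53 kWh
Total energy = 4.991 + 14.07 + 32.96 + 52.95 + 16.53 = 121.5 kWh
Cost = 121.5 kWh × $0.121 = $14.70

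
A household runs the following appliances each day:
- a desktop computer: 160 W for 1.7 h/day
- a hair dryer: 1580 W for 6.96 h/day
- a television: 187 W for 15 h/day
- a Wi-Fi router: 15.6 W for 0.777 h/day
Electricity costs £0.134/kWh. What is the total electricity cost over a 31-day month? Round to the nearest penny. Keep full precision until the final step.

£58.51

desktop computer: 160 W × 1.7 h × 31 d = 8,432 Wh = 8.432 kWh
hair dryer: 1580 W × 6.96 h × 31 d = 340,901 Wh = 340.9 kWh
television: 187 W × 15 h × 31 d = 86,955 Wh = 86.95 kWh
Wi-Fi router: 15.6 W × 0.777 h × 31 d = 376 Wh = 0.3758 kWh
Total energy = 8.432 + 340.9 + 86.95 + 0.3758 = 436.7 kWh
Cost = 436.7 kWh × £0.134 = £58.51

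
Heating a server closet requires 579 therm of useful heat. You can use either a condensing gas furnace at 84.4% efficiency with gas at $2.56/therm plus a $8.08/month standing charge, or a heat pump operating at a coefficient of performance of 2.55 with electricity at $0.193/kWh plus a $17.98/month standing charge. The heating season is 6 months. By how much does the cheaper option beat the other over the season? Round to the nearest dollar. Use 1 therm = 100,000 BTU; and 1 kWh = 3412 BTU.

$412

Heat load = 579 therm × 100,000 = 57,900,000 BTU
Gas: input = 57,900,000 / 0.844 = 68,601,896 BTU = 686 therm → 686 × $2.56 = $1,756.21; + 6 × $8.08 standing = $1,804.69
Heat pump: 57,900,000 BTU / 3412 = 16,970 kWh heat; / 2.55 = 6,655 kWh in → × $0.193 = $1,284.36; + 6 × $17.98 standing = $1,392.24
Difference = |$1,804.69 − $1,392.24| = $412.45 ≈ $412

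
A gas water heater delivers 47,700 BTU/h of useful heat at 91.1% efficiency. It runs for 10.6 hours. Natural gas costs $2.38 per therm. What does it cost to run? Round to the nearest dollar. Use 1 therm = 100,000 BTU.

Heat delivered = 47,700 BTU/h × 10.6 h = 505,620 BTU
Gas input = 505,620 / 0.911 = 555,016 BTU
= 555,016 / 100,000 = 5.55 therm
Cost = 5.55 × $2.38/therm = $13.21 ≈ $13

$13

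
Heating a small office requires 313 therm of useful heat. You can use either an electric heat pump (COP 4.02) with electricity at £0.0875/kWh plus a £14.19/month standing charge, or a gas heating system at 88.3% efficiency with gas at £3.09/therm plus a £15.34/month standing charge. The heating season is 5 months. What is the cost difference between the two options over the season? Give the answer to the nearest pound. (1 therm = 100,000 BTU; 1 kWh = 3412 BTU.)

£901

Heat load = 313 therm × 100,000 = 31,300,000 BTU
Gas: input = 31,300,000 / 0.883 = 35,447,339 BTU = 354.5 therm → 354.5 × £3.09 = £1,095.32; + 5 × £15.34 standing = £1,172.02
Heat pump: 31,300,000 BTU / 3412 = 9,174 kWh heat; / 4.02 = 2,282 kWh in → × £0.0875 = £199.67; + 5 × £14.19 standing = £270.62
Difference = |£1,172.02 − £270.62| = £901.40 ≈ £901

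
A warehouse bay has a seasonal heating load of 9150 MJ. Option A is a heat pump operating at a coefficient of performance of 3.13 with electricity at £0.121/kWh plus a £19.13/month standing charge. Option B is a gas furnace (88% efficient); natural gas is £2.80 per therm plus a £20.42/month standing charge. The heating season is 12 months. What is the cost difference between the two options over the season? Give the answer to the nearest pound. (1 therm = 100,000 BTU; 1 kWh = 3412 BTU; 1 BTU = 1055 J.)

£193

Heat load = 9150 MJ = 9,150,000,000 J / 1055 = 8,672,986 BTU
Gas: input = 8,672,986 / 0.880 = 9,855,666 BTU = 98.56 therm → 98.56 × £2.80 = £275.96; + 12 × £20.42 standing = £521.00
Heat pump: 8,672,986 BTU / 3412 = 2,542 kWh heat; / 3.13 = 812.1 kWh in → × £0.121 = £98.27; + 12 × £19.13 standing = £327.83
Difference = |£521.00 − £327.83| = £193.17 ≈ £193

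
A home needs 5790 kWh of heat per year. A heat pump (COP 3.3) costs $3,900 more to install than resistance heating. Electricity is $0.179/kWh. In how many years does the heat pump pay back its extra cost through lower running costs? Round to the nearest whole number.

Resistance: 5790 kWh × $0.179 = $1,036.41/yr
Heat pump: 5790 / 3.3 = 1755 kWh in → × $0.179 = $314.06/yr
Annual savings = $722.35
Payback = $3,900 / $722.35 = 5.4 years

5 years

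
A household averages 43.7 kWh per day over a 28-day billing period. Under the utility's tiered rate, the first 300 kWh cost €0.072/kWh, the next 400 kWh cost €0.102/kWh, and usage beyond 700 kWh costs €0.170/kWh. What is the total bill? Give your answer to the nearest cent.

Usage = 43.7 kWh/day × 28 days = 1223.6 kWh
First 300 kWh × €0.072 = €21.60
Next 400 kWh × €0.102 = €40.80
Remaining 523.6 kWh × €0.170 = €89.01
Total = €151.41

€151.41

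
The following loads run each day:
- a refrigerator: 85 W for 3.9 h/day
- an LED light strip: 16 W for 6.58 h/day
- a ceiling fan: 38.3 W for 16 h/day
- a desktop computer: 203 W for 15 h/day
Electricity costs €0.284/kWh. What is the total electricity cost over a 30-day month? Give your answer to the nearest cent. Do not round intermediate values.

refrigerator: 85 W × 3.9 h × 30 d = 9,945 Wh = 9.945 kWh
LED light strip: 16 W × 6.58 h × 30 d = 3,158 Wh = 3.158 kWh
ceiling fan: 38.3 W × 16 h × 30 d = 18,384 Wh = 18.38 kWh
desktop computer: 203 W × 15 h × 30 d = 91,350 Wh = 91.35 kWh
Total energy = 9.945 + 3.158 + 18.38 + 91.35 = 122.8 kWh
Cost = 122.8 kWh × €0.284 = €34.89

€34.89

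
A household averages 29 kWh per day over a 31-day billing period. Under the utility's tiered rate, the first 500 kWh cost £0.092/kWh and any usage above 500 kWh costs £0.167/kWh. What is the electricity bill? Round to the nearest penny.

Usage = 29 kWh/day × 31 days = 899 kWh
First 500 kWh × £0.092 = £46.00
Remaining 399 kWh × £0.167 = £66.63
Total = £112.63

£112.63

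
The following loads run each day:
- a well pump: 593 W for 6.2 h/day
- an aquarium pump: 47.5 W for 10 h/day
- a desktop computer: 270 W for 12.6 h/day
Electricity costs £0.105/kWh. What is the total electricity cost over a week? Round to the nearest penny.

well pump: 593 W × 6.2 h × 7 d = 25,736 Wh = 25.74 kWh
aquarium pump: 47.5 W × 10 h × 7 d = 3,325 Wh = 3.325 kWh
desktop computer: 270 W × 12.6 h × 7 d = 23,814 Wh = 23.81 kWh
Total energy = 25.74 + 3.325 + 23.81 = 52.88 kWh
Cost = 52.88 kWh × £0.105 = £5.55

£5.55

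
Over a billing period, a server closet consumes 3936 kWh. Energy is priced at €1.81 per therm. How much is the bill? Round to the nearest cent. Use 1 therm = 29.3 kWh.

3936 kWh × (0.03413 therm/kWh) = 134.3 therm
Cost = 134.3 therm × €1.81/therm = €243.15

€243.15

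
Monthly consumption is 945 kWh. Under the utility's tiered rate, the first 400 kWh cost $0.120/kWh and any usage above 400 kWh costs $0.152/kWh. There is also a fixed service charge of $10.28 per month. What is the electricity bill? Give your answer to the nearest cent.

$141.12

First 400 kWh × $0.120 = $48.00
Remaining 545 kWh × $0.152 = $82.84
Energy charge = $130.84; + service $10.28 = $141.12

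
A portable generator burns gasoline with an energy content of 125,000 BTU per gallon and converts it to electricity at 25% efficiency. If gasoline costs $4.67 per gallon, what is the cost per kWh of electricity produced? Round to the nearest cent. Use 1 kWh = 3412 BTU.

Electrical output per gallon = 125,000 BTU × 0.25 / 3412 BTU/kWh = 9.159 kWh
Cost per kWh = $4.67 / 9.159 kWh = $0.510

$0.51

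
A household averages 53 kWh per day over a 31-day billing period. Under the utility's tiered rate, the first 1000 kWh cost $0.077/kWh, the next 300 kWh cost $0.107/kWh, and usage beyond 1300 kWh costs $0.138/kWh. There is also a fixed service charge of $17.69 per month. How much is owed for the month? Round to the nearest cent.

$174.12

Usage = 53 kWh/day × 31 days = 1643 kWh
First 1000 kWh × $0.077 = $77.00
Next 300 kWh × $0.107 = $32.10
Remaining 343 kWh × $0.138 = $47.33
Energy charge = $156.43; + service $17.69 = $174.12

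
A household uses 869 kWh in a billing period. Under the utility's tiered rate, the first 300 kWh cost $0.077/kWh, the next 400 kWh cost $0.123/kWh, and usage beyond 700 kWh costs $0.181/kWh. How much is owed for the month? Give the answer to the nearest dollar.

First 300 kWh × $0.077 = $23.10
Next 400 kWh × $0.123 = $49.20
Remaining 169 kWh × $0.181 = $30.59
Total = $102.89 ≈ $103

$103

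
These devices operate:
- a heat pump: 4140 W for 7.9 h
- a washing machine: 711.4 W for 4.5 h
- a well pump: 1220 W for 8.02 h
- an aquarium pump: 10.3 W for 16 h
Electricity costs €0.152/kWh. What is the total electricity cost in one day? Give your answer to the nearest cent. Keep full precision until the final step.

€6.97

heat pump: 4140 W × 7.9 h = 32,706 Wh = 32.71 kWh
washing machine: 711.4 W × 4.5 h = 3,201 Wh = 3.201 kWh
well pump: 1220 W × 8.02 h = 9,784 Wh = 9.784 kWh
aquarium pump: 10.3 W × 16 h = 165 Wh = 0.1648 kWh
Total energy = 32.71 + 3.201 + 9.784 + 0.1648 = 45.86 kWh
Cost = 45.86 kWh × €0.152 = €6.97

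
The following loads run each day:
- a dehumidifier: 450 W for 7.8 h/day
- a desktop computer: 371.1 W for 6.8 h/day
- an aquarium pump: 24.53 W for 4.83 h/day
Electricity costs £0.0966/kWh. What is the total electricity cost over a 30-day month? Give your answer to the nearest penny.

£17.83

dehumidifier: 450 W × 7.8 h × 30 d = 105,300 Wh = 105.3 kWh
desktop computer: 371.1 W × 6.8 h × 30 d = 75,704 Wh = 75.7 kWh
aquarium pump: 24.53 W × 4.83 h × 30 d = 3,554 Wh = 3.554 kWh
Total energy = 105.3 + 75.7 + 3.554 = 184.6 kWh
Cost = 184.6 kWh × £0.0966 = £17.83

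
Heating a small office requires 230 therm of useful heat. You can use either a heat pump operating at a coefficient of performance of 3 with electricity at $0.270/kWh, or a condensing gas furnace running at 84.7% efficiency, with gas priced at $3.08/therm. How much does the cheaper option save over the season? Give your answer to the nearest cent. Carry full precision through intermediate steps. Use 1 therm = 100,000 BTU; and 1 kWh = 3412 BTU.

Heat load = 230 therm × 100,000 = 23,000,000 BTU
Gas: input = 23,000,000 / 0.847 = 27,154,664 BTU = 271.5 therm → 271.5 × $3.08 = $836.36
Heat pump: 23,000,000 BTU / 3412 = 6,741 kWh heat; / 3 = 2,247 kWh in → × $0.270 = $606.68
Difference = |$836.36 − $606.68| = $229.68

$229.68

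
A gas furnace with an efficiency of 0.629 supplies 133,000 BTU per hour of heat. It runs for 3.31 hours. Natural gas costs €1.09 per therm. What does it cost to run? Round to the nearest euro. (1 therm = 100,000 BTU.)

Heat delivered = 133,000 BTU/h × 3.31 h = 440,230 BTU
Gas input = 440,230 / 0.629 = 699,889 BTU
= 699,889 / 100,000 = 6.999 therm
Cost = 6.999 × €1.09/therm = €7.63 ≈ €8

€8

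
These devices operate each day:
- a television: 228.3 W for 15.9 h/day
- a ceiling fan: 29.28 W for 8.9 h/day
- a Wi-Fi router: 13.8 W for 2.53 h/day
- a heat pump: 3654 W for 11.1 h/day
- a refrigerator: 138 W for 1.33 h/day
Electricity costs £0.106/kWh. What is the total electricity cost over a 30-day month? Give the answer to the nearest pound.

television: 228.3 W × 15.9 h × 30 d = 108,899 Wh = 108.9 kWh
ceiling fan: 29.28 W × 8.9 h × 30 d = 7,818 Wh = 7.818 kWh
Wi-Fi router: 13.8 W × 2.53 h × 30 d = 1,047 Wh = 1.047 kWh
heat pump: 3654 W × 11.1 h × 30 d = 1,216,782 Wh = 1,217 kWh
refrigerator: 138 W × 1.33 h × 30 d = 5,506 Wh = 5.506 kWh
Total energy = 108.9 + 7.818 + 1.047 + 1,217 + 5.506 = 1,340 kWh
Cost = 1,340 kWh × £0.106 = £142.05 ≈ £142

£142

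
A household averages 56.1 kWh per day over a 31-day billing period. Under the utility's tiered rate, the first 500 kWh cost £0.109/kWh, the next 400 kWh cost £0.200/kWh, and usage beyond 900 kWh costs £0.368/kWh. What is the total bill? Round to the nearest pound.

£443

Usage = 56.1 kWh/day × 31 days = 1739.1 kWh
First 500 kWh × £0.109 = £54.50
Next 400 kWh × £0.200 = £80.00
Remaining 839.1 kWh × £0.368 = £308.79
Total = £443.29 ≈ £443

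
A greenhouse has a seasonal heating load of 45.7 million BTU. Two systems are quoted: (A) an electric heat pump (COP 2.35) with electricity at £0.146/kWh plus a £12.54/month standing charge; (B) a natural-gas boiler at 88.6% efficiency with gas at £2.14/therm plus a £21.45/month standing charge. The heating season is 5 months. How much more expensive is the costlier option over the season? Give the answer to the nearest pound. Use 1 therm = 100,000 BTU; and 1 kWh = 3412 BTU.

Heat load = 45.7 × 10⁶ BTU = 45,700,000 BTU
Gas: input = 45,700,000 / 0.886 = 51,580,135 BTU = 515.8 therm → 515.8 × £2.14 = £1,103.81; + 5 × £21.45 standing = £1,211.06
Heat pump: 45,700,000 BTU / 3412 = 13,390 kWh heat; / 2.35 = 5,700 kWh in → × £0.146 = £832.13; + 5 × £12.54 standing = £894.83
Difference = |£1,211.06 − £894.83| = £316.23 ≈ £316

£316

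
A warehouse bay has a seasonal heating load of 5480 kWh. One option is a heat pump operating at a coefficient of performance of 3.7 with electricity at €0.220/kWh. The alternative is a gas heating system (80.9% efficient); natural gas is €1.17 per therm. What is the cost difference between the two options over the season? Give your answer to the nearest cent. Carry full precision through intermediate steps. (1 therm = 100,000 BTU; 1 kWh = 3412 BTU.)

€55.43

Heat load = 5480 kWh × 3412 = 18,697,760 BTU
Gas: input = 18,697,760 / 0.809 = 23,112,188 BTU = 231.1 therm → 231.1 × €1.17 = €270.41
Heat pump: 18,697,760 BTU / 3412 = 5,480 kWh heat; / 3.7 = 1,481 kWh in → × €0.220 = €325.84
Difference = |€270.41 − €325.84| = €55.43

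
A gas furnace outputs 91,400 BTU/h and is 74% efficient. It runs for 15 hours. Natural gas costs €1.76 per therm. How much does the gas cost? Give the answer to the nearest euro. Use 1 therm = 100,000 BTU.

Heat delivered = 91,400 BTU/h × 15 h = 1,371,000 BTU
Gas input = 1,371,000 / 0.74 = 1,852,703 BTU
= 1,852,703 / 100,000 = 18.53 therm
Cost = 18.53 × €1.76/therm = €32.61 ≈ €33

€33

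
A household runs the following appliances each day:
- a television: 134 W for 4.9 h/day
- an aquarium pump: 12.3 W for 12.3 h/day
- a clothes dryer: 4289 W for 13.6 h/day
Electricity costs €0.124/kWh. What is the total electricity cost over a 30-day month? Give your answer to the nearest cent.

television: 134 W × 4.9 h × 30 d = 19,698 Wh = 19.7 kWh
aquarium pump: 12.3 W × 12.3 h × 30 d = 4,539 Wh = 4.539 kWh
clothes dryer: 4289 W × 13.6 h × 30 d = 1,749,912 Wh = 1,750 kWh
Total energy = 19.7 + 4.539 + 1,750 = 1,774 kWh
Cost = 1,774 kWh × €0.124 = €219.99

€219.99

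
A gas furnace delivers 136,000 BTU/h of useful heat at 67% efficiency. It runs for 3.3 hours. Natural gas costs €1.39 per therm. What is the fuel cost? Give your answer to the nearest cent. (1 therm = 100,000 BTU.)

Heat delivered = 136,000 BTU/h × 3.3 h = 448,800 BTU
Gas input = 448,800 / 0.67 = 669,851 BTU
= 669,851 / 100,000 = 6.699 therm
Cost = 6.699 × €1.39/therm = €9.31

€9.31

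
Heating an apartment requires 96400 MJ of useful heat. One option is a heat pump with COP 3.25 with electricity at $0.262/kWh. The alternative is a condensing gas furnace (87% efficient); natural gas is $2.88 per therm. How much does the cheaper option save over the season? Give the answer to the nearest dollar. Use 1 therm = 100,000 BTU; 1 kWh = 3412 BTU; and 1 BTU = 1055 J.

Heat load = 96400 MJ = 96,400,000,000 J / 1055 = 91,374,408 BTU
Gas: input = 91,374,408 / 0.87 = 105,028,055 BTU = 1,050 therm → 1,050 × $2.88 = $3,024.81
Heat pump: 91,374,408 BTU / 3412 = 26,780 kWh heat; / 3.25 = 8,240 kWh in → × $0.262 = $2,158.90
Difference = |$3,024.81 − $2,158.90| = $865.90 ≈ $866

$866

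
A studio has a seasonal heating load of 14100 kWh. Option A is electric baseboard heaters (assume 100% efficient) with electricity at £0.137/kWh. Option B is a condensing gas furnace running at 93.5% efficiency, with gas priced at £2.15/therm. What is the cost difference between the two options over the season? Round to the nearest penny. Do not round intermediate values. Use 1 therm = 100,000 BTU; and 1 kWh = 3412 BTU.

£825.45

Heat load = 14100 kWh × 3412 = 48,109,200 BTU
Gas: input = 48,109,200 / 0.935 = 51,453,690 BTU = 514.5 therm → 514.5 × £2.15 = £1,106.25
Electric: 48,109,200 BTU / 3412 = 14,100 kWh → × £0.137 = £1,931.70
Difference = |£1,106.25 − £1,931.70| = £825.45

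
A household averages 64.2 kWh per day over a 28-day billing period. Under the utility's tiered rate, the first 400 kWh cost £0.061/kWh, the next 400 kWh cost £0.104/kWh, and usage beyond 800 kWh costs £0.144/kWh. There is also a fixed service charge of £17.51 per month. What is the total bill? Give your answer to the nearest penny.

Usage = 64.2 kWh/day × 28 days = 1797.6 kWh
First 400 kWh × £0.061 = £24.40
Next 400 kWh × £0.104 = £41.60
Remaining 997.6 kWh × £0.144 = £143.65
Energy charge = £209.65; + service £17.51 = £227.16

£227.16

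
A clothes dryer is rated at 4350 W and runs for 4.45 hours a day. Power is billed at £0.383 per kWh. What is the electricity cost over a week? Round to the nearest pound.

£52

Energy = 4350 W × 4.45 h/day × 7 days = 135,502 Wh = 135.5 kWh
Cost = 135.5 kWh × £0.383/kWh = £51.90 ≈ £52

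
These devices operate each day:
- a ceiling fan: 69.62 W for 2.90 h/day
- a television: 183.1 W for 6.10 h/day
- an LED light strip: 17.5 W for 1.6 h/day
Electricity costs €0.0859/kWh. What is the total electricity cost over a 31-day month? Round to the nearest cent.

€3.59

ceiling fan: 69.62 W × 2.90 h × 31 d = 6,259 Wh = 6.259 kWh
television: 183.1 W × 6.10 h × 31 d = 34,624 Wh = 34.62 kWh
LED light strip: 17.5 W × 1.6 h × 31 d = 868 Wh = 0.868 kWh
Total energy = 6.259 + 34.62 + 0.868 = 41.75 kWh
Cost = 41.75 kWh × €0.0859 = €3.59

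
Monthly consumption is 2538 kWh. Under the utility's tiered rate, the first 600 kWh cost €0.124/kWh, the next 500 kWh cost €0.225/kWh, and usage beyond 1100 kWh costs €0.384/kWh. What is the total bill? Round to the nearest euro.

€739

First 600 kWh × €0.124 = €74.40
Next 500 kWh × €0.225 = €112.50
Remaining 1438 kWh × €0.384 = €552.19
Total = €739.09 ≈ €739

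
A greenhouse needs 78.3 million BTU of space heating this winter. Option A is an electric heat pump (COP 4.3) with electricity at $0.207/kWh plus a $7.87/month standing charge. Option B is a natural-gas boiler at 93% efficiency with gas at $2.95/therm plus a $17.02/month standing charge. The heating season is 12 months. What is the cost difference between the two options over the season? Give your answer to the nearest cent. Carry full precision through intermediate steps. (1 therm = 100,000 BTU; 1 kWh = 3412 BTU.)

Heat load = 78.3 × 10⁶ BTU = 78,300,000 BTU
Gas: input = 78,300,000 / 0.93 = 84,193,548 BTU = 841.9 therm → 841.9 × $2.95 = $2,483.71; + 12 × $17.02 standing = $2,687.95
Heat pump: 78,300,000 BTU / 3412 = 22,950 kWh heat; / 4.3 = 5,337 kWh in → × $0.207 = $1,104.73; + 12 × $7.87 standing = $1,199.17
Difference = |$2,687.95 − $1,199.17| = $1,488.78

$1488.78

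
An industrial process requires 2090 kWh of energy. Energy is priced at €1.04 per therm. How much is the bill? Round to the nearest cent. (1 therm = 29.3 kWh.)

€74.18

2090 kWh × (0.03413 therm/kWh) = 71.33 therm
Cost = 71.33 therm × €1.04/therm = €74.18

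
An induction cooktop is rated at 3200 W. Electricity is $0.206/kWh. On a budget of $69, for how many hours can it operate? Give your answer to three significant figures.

Energy budget = $69 / $0.206 per kWh = 335 kWh = 334,951 Wh
Runtime = 334,951 Wh / 3200 W = 104.7 h

105 h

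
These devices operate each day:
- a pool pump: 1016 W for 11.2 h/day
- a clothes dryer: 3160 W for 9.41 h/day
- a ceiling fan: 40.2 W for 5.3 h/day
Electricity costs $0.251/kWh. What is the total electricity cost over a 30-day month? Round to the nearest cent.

$311.20

pool pump: 1016 W × 11.2 h × 30 d = 341,376 Wh = 341.4 kWh
clothes dryer: 3160 W × 9.41 h × 30 d = 892,068 Wh = 892.1 kWh
ceiling fan: 40.2 W × 5.3 h × 30 d = 6,392 Wh = 6.392 kWh
Total energy = 341.4 + 892.1 + 6.392 = 1,240 kWh
Cost = 1,240 kWh × $0.251 = $311.20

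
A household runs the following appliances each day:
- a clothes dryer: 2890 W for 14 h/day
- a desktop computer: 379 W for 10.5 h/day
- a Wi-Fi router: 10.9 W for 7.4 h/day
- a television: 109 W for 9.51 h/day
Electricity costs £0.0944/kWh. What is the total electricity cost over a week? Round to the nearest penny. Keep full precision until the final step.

clothes dryer: 2890 W × 14 h × 7 d = 283,220 Wh = 283.2 kWh
desktop computer: 379 W × 10.5 h × 7 d = 27,856 Wh = 27.86 kWh
Wi-Fi router: 10.9 W × 7.4 h × 7 d = 565 Wh = 0.5646 kWh
television: 109 W × 9.51 h × 7 d = 7,256 Wh = 7.256 kWh
Total energy = 283.2 + 27.86 + 0.5646 + 7.256 = 318.9 kWh
Cost = 318.9 kWh × £0.0944 = £30.10

£30.10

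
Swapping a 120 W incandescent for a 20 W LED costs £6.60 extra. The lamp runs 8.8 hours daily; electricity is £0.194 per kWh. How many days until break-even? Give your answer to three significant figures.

38.7 days

Power saved = 120 − 20 = 100 W
Daily energy saved = 100 W × 8.8 h = 880 Wh = 0.88 kWh
Daily savings = 0.88 × £0.194 = £0.1707
Payback = £6.60 / £0.1707 per day = 38.66 days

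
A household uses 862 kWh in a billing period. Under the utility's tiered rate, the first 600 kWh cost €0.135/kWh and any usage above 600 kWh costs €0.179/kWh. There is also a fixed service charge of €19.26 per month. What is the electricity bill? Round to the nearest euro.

€147

First 600 kWh × €0.135 = €81.00
Remaining 262 kWh × €0.179 = €46.90
Energy charge = €127.90; + service €19.26 = €147.16 ≈ €147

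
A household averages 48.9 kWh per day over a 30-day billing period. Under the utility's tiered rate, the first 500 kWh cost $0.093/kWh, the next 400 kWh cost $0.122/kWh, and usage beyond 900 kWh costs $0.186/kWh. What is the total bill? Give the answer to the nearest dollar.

$201

Usage = 48.9 kWh/day × 30 days = 1467 kWh
First 500 kWh × $0.093 = $46.50
Next 400 kWh × $0.122 = $48.80
Remaining 567 kWh × $0.186 = $105.46
Total = $200.76 ≈ $201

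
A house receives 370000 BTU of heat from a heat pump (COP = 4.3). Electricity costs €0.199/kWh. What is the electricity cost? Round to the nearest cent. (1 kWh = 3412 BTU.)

€5.02

Heat delivered = 370,000 BTU / 3412 = 108.4 kWh
Electrical input = 108.4 kWh / 4.3 = 25.22 kWh
Cost = 25.22 × €0.199/kWh = €5.02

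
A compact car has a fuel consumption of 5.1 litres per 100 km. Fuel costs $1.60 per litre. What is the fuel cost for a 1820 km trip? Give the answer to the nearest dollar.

$149

Fuel = 5.1 L/100 km × 1820 km / 100 = 92.82 L
Cost = 92.82 L × $1.60/L = $148.51 ≈ $149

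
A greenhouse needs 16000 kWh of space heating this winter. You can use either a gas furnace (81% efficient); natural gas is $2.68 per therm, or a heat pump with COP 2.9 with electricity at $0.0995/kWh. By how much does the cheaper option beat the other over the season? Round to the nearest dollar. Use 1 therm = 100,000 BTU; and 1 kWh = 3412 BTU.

$1257

Heat load = 16000 kWh × 3412 = 54,592,000 BTU
Gas: input = 54,592,000 / 0.81 = 67,397,531 BTU = 674 therm → 674 × $2.68 = $1,806.25
Heat pump: 54,592,000 BTU / 3412 = 16,000 kWh heat; / 2.9 = 5,517 kWh in → × $0.0995 = $548.97
Difference = |$1,806.25 − $548.97| = $1,257.29 ≈ $1257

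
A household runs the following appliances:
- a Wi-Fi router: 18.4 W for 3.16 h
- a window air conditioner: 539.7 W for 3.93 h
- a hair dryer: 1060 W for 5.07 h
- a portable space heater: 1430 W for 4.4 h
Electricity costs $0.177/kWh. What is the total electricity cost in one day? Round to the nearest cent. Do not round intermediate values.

Wi-Fi router: 18.4 W × 3.16 h = 58 Wh = 0.05814 kWh
window air conditioner: 539.7 W × 3.93 h = 2,121 Wh = 2.121 kWh
hair dryer: 1060 W × 5.07 h = 5,374 Wh = 5.374 kWh
portable space heater: 1430 W × 4.4 h = 6,292 Wh = 6.292 kWh
Total energy = 0.05814 + 2.121 + 5.374 + 6.292 = 13.85 kWh
Cost = 13.85 kWh × $0.177 = $2.45

$2.45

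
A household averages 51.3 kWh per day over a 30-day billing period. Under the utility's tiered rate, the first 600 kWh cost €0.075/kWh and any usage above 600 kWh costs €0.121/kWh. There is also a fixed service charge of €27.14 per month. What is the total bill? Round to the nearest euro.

€186

Usage = 51.3 kWh/day × 30 days = 1539 kWh
First 600 kWh × €0.075 = €45.00
Remaining 939 kWh × €0.121 = €113.62
Energy charge = €158.62; + service €27.14 = €185.76 ≈ €186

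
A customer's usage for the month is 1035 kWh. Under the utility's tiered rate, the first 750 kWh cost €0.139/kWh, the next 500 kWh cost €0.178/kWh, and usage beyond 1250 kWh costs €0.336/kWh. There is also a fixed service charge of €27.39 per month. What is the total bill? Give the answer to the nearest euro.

€182

First 750 kWh × €0.139 = €104.25
Next 285 kWh × €0.178 = €50.73
Remaining tier: 0 kWh (not reached)
Energy charge = €154.98; + service €27.39 = €182.37 ≈ €182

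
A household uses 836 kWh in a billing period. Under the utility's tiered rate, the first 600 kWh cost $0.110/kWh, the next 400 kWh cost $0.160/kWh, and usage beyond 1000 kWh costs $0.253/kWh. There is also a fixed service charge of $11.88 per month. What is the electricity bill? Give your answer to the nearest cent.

$115.64

First 600 kWh × $0.110 = $66.00
Next 236 kWh × $0.160 = $37.76
Remaining tier: 0 kWh (not reached)
Energy charge = $103.76; + service $11.88 = $115.64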